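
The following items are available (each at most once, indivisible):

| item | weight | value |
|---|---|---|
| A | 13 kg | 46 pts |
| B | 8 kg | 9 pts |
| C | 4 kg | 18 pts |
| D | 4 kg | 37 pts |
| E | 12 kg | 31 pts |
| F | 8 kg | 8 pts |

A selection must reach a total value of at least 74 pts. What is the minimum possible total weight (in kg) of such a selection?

Subsets with value ≥ 74, sorted by total weight:
- A+D: weight 17, value 83
- C+D+E: weight 20, value 86
- A+C+D: weight 21, value 101
Minimum weight: 17 kg.

17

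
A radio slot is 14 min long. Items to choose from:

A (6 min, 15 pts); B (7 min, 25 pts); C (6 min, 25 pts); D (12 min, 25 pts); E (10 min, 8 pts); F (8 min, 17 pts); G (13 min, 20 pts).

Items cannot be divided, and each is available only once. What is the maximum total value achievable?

50 pts

Check high-value combinations within 14 min:
- B+C: duration 7+6=13, value 25+25=50
- C+F: duration 6+8=14, value 25+17=42
- A+C: duration 6+6=12, value 15+25=40
- A+B: duration 6+7=13, value 15+25=40
- A+F: duration 6+8=14, value 15+17=32
Best: 50 pts.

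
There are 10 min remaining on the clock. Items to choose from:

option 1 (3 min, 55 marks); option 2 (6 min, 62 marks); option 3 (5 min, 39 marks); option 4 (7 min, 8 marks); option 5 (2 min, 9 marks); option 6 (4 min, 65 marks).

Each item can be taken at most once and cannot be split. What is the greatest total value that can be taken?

129 marks

Check high-value combinations within 10 min:
- option 1+option 5+option 6: time 3+2+4=9, value 55+9+65=129
- option 2+option 6: time 6+4=10, value 62+65=127
- option 1+option 6: time 3+4=7, value 55+65=120
- option 1+option 2: time 3+6=9, value 55+62=117
Best: 129 marks.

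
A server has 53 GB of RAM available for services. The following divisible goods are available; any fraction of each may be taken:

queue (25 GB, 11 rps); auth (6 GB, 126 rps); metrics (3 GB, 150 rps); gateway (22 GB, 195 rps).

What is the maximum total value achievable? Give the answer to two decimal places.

480.68

Take in order of value per unit:
- metrics (150/3 per unit): all 3 → value 150, running total 150.00
- auth (126/6 per unit): all 6 → value 126, running total 276.00
- gateway (195/22 per unit): all 22 → value 195, running total 471.00
- queue (11/25 per unit): 22 of 25 → value 22×11/25 = 9.6800, running total 480.68
Total 480.68.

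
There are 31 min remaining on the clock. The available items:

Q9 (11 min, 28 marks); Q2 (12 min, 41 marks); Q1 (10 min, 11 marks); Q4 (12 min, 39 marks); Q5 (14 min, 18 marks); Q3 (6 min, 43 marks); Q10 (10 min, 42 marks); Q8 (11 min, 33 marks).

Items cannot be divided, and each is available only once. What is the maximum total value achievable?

This is a 0/1 knapsack; check combinations near the capacity.
- Q2+Q3+Q10: time 12+6+10=28, value 41+43+42=126
- Q4+Q3+Q10: time 12+6+10=28, value 39+43+42=124
- Q2+Q4+Q3: time 12+12+6=30, value 41+39+43=123
- Q3+Q10+Q8: time 6+10+11=27, value 43+42+33=118
- Q2+Q3+Q8: time 12+6+11=29, value 41+43+33=117
Best: 126 marks.

126 marks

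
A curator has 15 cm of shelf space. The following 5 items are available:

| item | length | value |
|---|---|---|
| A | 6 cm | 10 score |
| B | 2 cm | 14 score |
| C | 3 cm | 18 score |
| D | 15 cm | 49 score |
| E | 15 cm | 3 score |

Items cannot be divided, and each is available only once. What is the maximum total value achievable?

Check high-value combinations within 15 cm:
- D: length 15, value 49
- A+B+C: length 6+2+3=11, value 10+14+18=42
- B+C: length 2+3=5, value 14+18=32
- A+C: length 6+3=9, value 10+18=28
- A+B: length 6+2=8, value 10+14=24
Best: 49 score.

49 score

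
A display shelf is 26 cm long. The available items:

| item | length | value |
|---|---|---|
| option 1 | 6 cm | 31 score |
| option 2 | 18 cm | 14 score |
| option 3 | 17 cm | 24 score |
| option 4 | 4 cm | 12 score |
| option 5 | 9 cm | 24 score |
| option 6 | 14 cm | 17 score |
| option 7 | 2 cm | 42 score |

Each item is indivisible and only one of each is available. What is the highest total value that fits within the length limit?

This is a 0/1 knapsack; check combinations near the capacity.
- option 1+option 4+option 5+option 7: length 6+4+9+2=21, value 31+12+24+42=109
- option 1+option 4+option 6+option 7: length 6+4+14+2=26, value 31+12+17+42=102
- option 1+option 5+option 7: length 6+9+2=17, value 31+24+42=97
- option 1+option 3+option 7: length 6+17+2=25, value 31+24+42=97
- option 1+option 6+option 7: length 6+14+2=22, value 31+17+42=90
Best: 109 score.

109 score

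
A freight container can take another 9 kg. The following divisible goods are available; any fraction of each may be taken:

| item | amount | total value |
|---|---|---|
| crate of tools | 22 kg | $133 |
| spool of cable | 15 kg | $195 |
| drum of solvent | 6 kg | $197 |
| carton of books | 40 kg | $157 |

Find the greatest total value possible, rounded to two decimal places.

Take in order of value per unit:
- drum of solvent (197/6 per unit): all 6 → value 197, running total 197.00
- spool of cable (195/15 per unit): 3 of 15 → value 3×195/15 = 39.0000, running total 236.00
Total 236.00.

236.00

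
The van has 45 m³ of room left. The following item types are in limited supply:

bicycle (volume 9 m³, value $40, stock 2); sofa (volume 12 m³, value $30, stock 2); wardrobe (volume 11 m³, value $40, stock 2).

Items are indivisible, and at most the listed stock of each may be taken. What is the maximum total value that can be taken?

Best selections within volume 45 and stock limits:
- 2×bicycle + 2×wardrobe: volume 40, value 160
- 2×bicycle + 1×sofa + 1×wardrobe: volume 41, value 150
- 1×bicycle + 1×sofa + 2×wardrobe: volume 43, value 150
Best: $160.

$160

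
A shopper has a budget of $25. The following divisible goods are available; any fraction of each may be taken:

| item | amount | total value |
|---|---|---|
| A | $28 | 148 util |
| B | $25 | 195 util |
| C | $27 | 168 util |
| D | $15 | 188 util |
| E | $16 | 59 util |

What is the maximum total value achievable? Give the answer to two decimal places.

266.00

Take in order of value per unit:
- D (188/15 per unit): all 15 → value 188, running total 188.00
- B (195/25 per unit): 10 of 25 → value 10×195/25 = 78.0000, running total 266.00
Total 266.00.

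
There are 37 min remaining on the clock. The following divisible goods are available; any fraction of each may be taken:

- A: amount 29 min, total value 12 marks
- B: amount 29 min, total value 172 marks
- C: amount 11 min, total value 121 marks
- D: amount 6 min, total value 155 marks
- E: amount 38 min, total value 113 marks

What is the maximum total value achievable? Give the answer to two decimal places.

Take in order of value per unit:
- D (155/6 per unit): all 6 → value 155, running total 155.00
- C (121/11 per unit): all 11 → value 121, running total 276.00
- B (172/29 per unit): 20 of 29 → value 20×172/29 = 118.6207, running total 394.62
Total 394.62.

394.62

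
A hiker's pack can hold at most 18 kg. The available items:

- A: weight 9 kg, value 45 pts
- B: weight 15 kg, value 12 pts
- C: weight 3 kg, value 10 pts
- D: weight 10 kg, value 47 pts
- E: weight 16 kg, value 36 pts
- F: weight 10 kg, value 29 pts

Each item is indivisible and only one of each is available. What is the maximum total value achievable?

Check high-value combinations within 18 kg:
- C+D: weight 3+10=13, value 10+47=57
- A+C: weight 9+3=12, value 45+10=55
- D: weight 10, value 47
- A: weight 9, value 45
- C+F: weight 3+10=13, value 10+29=39
Best: 57 pts.

57 pts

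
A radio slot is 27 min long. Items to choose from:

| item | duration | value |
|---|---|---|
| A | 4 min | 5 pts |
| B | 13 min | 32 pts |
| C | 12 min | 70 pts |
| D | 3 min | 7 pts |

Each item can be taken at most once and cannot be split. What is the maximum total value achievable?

102 pts

Check high-value combinations within 27 min:
- B+C: duration 13+12=25, value 32+70=102
- A+C+D: duration 4+12+3=19, value 5+70+7=82
- C+D: duration 12+3=15, value 70+7=77
- A+C: duration 4+12=16, value 5+70=75
Best: 102 pts.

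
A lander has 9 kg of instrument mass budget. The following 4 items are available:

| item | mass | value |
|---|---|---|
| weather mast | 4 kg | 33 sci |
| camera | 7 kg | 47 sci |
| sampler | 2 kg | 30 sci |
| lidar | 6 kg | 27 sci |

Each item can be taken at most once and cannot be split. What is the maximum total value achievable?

Check high-value combinations within 9 kg:
- camera+sampler: mass 7+2=9, value 47+30=77
- weather mast+sampler: mass 4+2=6, value 33+30=63
- sampler+lidar: mass 2+6=8, value 30+27=57
Best: 77 sci.

77 sci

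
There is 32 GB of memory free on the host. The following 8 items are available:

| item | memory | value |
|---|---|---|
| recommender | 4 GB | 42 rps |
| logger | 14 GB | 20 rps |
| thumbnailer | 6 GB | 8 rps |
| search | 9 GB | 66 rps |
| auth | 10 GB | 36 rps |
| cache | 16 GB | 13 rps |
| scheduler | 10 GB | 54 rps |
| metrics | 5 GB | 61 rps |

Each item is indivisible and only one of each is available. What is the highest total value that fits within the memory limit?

This is a 0/1 knapsack; check combinations near the capacity.
- recommender+search+scheduler+metrics: memory 4+9+10+5=28, value 42+66+54+61=223
- recommender+search+auth+metrics: memory 4+9+10+5=28, value 42+66+36+61=205
- recommender+auth+scheduler+metrics: memory 4+10+10+5=29, value 42+36+54+61=193
Best: 223 rps.

223 rps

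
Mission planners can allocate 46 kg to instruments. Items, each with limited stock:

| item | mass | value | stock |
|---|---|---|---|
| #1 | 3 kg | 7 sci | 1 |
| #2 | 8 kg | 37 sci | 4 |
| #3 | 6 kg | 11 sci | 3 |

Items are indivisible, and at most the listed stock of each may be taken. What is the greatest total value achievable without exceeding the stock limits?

170 sci

Best selections within mass 46 and stock limits:
- 4×#2 + 2×#3: mass 44, value 170
- 1×#1 + 4×#2 + 1×#3: mass 41, value 166
Best: 170 sci.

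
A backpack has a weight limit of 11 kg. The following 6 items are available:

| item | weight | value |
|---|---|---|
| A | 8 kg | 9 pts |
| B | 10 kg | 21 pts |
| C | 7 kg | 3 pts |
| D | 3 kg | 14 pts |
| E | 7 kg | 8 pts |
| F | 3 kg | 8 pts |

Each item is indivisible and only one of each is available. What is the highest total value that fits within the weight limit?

23 pts

Check high-value combinations within 11 kg:
- A+D: weight 8+3=11, value 9+14=23
- D+F: weight 3+3=6, value 14+8=22
- D+E: weight 3+7=10, value 14+8=22
- B: weight 10, value 21
Best: 23 pts.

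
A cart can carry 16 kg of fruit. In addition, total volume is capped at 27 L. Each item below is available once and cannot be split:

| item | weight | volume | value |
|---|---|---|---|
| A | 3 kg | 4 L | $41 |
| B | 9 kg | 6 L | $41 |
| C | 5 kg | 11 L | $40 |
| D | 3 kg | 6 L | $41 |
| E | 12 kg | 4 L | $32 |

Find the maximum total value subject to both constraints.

Feasible sets respecting both limits:
- A+B+D: weight 15, volume 16, value 123
- A+C+D: weight 11, volume 21, value 122
- A+B: weight 12, volume 10, value 82
Best: $123.

$123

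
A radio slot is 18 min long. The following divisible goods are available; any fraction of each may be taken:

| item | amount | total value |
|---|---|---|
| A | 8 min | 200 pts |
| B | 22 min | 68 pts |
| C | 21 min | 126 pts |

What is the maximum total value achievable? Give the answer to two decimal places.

Take in order of value per unit:
- A (200/8 per unit): all 8 → value 200, running total 200.00
- C (126/21 per unit): 10 of 21 → value 10×126/21 = 60.0000, running total 260.00
Total 260.00.

260.00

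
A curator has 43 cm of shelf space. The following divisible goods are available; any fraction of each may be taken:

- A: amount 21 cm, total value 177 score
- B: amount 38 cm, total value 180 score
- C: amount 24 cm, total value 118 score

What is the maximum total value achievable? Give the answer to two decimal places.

Take in order of value per unit:
- A (177/21 per unit): all 21 → value 177, running total 177.00
- C (118/24 per unit): 22 of 24 → value 22×118/24 = 108.1667, running total 285.17
Total 285.17.

285.17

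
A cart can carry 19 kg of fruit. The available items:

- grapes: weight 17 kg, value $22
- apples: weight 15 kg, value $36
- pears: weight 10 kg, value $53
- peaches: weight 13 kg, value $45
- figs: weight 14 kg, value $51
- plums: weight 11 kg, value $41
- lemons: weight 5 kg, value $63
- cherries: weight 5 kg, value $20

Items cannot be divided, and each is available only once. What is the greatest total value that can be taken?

$116

Check high-value combinations within 19 kg:
- pears+lemons: weight 10+5=15, value 53+63=116
- figs+lemons: weight 14+5=19, value 51+63=114
- peaches+lemons: weight 13+5=18, value 45+63=108
- plums+lemons: weight 11+5=16, value 41+63=104
- lemons+cherries: weight 5+5=10, value 63+20=83
Best: $116.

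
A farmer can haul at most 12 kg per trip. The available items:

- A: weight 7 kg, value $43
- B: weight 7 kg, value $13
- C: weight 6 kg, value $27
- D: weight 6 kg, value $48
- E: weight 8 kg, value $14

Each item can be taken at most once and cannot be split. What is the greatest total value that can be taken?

$75

Check high-value combinations within 12 kg:
- C+D: weight 6+6=12, value 27+48=75
- D: weight 6, value 48
- A: weight 7, value 43
- C: weight 6, value 27
Best: $75.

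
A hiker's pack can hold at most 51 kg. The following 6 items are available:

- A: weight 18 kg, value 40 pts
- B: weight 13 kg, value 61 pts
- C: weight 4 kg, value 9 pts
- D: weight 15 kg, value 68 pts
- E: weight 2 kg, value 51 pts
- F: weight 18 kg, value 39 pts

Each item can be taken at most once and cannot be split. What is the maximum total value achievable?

220 pts

Check high-value combinations within 51 kg:
- A+B+D+E: weight 18+13+15+2=48, value 40+61+68+51=220
- B+D+E+F: weight 13+15+2+18=48, value 61+68+51+39=219
- A+B+E+F: weight 18+13+2+18=51, value 40+61+51+39=191
Best: 220 pts.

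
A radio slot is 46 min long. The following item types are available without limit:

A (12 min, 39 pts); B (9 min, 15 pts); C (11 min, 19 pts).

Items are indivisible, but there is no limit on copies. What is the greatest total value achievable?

132 pts

Best value-per-unit is A at 39/12; filling with it alone gives 3×39 = 117.
Optimal mix: 3×A + 1×B → duration 45, value 132.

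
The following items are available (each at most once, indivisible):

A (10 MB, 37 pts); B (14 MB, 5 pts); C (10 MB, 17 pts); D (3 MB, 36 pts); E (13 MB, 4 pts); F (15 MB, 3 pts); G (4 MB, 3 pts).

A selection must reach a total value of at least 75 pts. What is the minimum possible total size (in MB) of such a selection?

Subsets with value ≥ 75, sorted by total size:
- A+D+G: size 17, value 76
- A+C+D: size 23, value 90
- A+D+E: size 26, value 77
- A+C+D+G: size 27, value 93
Minimum size: 17 MB.

17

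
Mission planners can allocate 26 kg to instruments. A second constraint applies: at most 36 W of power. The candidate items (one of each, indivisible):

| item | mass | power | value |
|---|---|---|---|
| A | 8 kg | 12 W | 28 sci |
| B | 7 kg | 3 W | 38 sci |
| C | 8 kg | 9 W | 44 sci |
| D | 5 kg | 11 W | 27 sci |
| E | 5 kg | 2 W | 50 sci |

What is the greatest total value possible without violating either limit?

159 sci

Feasible sets respecting both limits:
- B+C+D+E: mass 25, power 25, value 159
- A+C+D+E: mass 26, power 34, value 149
- A+B+D+E: mass 25, power 28, value 143
- B+C+E: mass 20, power 14, value 132
Best: 159 sci.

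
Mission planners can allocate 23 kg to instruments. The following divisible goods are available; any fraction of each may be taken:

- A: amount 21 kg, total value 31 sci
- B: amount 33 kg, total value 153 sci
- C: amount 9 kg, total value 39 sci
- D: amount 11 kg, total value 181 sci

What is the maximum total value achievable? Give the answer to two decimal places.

Take in order of value per unit:
- D (181/11 per unit): all 11 → value 181, running total 181.00
- B (153/33 per unit): 12 of 33 → value 12×153/33 = 55.6364, running total 236.64
Total 236.64.

236.64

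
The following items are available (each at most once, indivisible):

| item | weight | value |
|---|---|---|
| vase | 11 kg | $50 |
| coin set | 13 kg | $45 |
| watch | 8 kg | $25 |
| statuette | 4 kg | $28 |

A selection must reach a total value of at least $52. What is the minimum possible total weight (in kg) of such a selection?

Subsets with value ≥ 52, sorted by total weight:
- watch+statuette: weight 12, value 53
- vase+statuette: weight 15, value 78
- coin set+statuette: weight 17, value 73
- vase+watch: weight 19, value 75
Minimum weight: 12 kg.

12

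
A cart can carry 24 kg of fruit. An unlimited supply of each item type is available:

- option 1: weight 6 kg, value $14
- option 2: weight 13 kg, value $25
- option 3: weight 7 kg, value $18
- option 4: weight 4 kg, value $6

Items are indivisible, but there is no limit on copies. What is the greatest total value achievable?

Best value-per-unit is option 3 at 18/7; filling with it alone gives 3×18 = 54.
Optimal mix: 4×option 1 → weight 24, value 56.

$56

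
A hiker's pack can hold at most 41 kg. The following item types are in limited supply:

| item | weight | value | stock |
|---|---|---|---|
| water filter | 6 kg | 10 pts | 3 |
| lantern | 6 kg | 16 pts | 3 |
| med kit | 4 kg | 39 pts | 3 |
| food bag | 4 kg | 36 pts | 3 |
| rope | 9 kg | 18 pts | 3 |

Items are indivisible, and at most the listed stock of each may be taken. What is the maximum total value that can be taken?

Top feasible selections:
- 1×lantern + 3×med kit + 3×food bag + 1×rope: weight 39, value 259
- 2×lantern + 3×med kit + 3×food bag: weight 36, value 257
- 1×water filter + 3×med kit + 3×food bag + 1×rope: weight 39, value 253
- 1×water filter + 1×lantern + 3×med kit + 3×food bag: weight 36, value 251
Best: 259 pts.

259 pts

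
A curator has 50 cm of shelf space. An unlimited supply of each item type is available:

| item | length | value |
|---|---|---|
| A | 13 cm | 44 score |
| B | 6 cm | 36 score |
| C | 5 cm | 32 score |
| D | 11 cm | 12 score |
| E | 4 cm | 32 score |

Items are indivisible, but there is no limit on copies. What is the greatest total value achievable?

388 score

Best value-per-unit is E at 32/4; filling with it alone gives 12×32 = 384.
Optimal mix: 1×B + 11×E → length 50, value 388.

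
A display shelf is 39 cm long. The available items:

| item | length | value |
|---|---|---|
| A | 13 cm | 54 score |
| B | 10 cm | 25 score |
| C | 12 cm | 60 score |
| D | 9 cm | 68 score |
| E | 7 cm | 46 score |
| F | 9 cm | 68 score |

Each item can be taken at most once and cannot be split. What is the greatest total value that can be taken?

242 score

Check high-value combinations within 39 cm:
- C+D+E+F: length 12+9+7+9=37, value 60+68+46+68=242
- A+D+E+F: length 13+9+7+9=38, value 54+68+46+68=236
- B+D+E+F: length 10+9+7+9=35, value 25+68+46+68=207
- B+C+D+E: length 10+12+9+7=38, value 25+60+68+46=199
Best: 242 score.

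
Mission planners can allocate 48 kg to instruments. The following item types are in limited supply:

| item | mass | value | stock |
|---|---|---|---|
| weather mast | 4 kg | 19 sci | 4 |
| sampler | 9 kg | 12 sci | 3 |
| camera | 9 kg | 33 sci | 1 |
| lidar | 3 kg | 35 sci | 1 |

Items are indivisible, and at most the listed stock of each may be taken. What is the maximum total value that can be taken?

168 sci

Top feasible selections:
- 4×weather mast + 2×sampler + 1×camera + 1×lidar: mass 46, value 168
- 4×weather mast + 1×sampler + 1×camera + 1×lidar: mass 37, value 156
- 3×weather mast + 2×sampler + 1×camera + 1×lidar: mass 42, value 149
- 4×weather mast + 3×sampler + 1×lidar: mass 46, value 147
Best: 168 sci.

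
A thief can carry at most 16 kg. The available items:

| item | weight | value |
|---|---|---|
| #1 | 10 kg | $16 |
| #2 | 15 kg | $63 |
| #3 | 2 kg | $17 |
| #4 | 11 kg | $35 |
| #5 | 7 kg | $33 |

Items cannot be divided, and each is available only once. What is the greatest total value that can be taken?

Check high-value combinations within 16 kg:
- #2: weight 15, value 63
- #3+#4: weight 2+11=13, value 17+35=52
- #3+#5: weight 2+7=9, value 17+33=50
Best: $63.

$63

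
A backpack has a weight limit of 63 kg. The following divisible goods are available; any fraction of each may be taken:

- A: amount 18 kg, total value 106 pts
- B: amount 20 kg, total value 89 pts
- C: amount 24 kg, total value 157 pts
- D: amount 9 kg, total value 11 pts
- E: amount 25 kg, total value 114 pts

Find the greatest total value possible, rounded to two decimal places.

358.76

Take in order of value per unit:
- C (157/24 per unit): all 24 → value 157, running total 157.00
- A (106/18 per unit): all 18 → value 106, running total 263.00
- E (114/25 per unit): 21 of 25 → value 21×114/25 = 95.7600, running total 358.76
Total 358.76.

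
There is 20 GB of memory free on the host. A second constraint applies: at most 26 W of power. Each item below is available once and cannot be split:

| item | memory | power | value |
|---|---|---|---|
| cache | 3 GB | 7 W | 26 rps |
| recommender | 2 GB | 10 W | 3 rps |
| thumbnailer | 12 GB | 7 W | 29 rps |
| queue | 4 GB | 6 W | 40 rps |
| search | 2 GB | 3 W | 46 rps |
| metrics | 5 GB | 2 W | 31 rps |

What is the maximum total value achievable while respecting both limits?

143 rps

Feasible sets respecting both limits:
- cache+queue+search+metrics: memory 14, power 18, value 143
- recommender+queue+search+metrics: memory 13, power 21, value 120
- recommender+thumbnailer+queue+search: memory 20, power 26, value 118
- queue+search+metrics: memory 11, power 11, value 117
Best: 143 rps.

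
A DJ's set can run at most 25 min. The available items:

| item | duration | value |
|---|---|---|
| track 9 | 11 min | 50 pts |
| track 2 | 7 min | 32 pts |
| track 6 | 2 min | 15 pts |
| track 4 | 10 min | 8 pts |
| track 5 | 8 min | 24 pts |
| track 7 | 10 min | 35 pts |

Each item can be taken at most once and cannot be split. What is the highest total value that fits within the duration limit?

Check high-value combinations within 25 min:
- track 9+track 6+track 7: duration 11+2+10=23, value 50+15+35=100
- track 9+track 2+track 6: duration 11+7+2=20, value 50+32+15=97
- track 2+track 5+track 7: duration 7+8+10=25, value 32+24+35=91
- track 9+track 6+track 5: duration 11+2+8=21, value 50+15+24=89
- track 9+track 7: duration 11+10=21, value 50+35=85
Best: 100 pts.

100 pts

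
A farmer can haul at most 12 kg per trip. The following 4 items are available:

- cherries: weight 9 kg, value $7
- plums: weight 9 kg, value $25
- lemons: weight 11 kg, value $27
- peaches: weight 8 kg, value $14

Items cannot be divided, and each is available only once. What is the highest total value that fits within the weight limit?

$27

Check high-value combinations within 12 kg:
- lemons: weight 11, value 27
- plums: weight 9, value 25
- peaches: weight 8, value 14
- cherries: weight 9, value 7
Best: $27.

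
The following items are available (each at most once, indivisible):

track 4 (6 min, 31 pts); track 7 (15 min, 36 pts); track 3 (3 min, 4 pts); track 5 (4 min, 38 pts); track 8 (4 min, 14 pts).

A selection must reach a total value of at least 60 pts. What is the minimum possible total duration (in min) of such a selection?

Subsets with value ≥ 60, sorted by total duration:
- track 4+track 5: duration 10, value 69
- track 4+track 3+track 5: duration 13, value 73
- track 4+track 5+track 8: duration 14, value 83
Minimum duration: 10 min.

10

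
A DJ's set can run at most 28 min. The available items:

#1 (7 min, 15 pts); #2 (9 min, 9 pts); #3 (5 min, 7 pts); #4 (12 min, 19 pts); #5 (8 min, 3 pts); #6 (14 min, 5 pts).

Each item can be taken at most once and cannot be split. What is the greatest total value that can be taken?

43 pts

Check high-value combinations within 28 min:
- #1+#2+#4: duration 7+9+12=28, value 15+9+19=43
- #1+#3+#4: duration 7+5+12=24, value 15+7+19=41
- #1+#4+#5: duration 7+12+8=27, value 15+19+3=37
Best: 43 pts.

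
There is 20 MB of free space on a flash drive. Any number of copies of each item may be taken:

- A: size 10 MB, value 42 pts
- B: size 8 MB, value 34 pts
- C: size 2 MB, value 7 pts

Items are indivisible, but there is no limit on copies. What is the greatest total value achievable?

84 pts

Best value-per-unit is B at 34/8; filling with it alone gives 2×34 = 68.
Optimal mix: 2×A → size 20, value 84.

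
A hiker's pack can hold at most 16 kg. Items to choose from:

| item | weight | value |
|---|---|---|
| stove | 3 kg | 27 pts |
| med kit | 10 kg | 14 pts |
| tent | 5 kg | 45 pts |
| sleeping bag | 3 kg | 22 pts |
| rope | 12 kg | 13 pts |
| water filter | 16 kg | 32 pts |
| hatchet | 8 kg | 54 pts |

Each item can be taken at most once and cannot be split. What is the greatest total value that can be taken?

126 pts

Check high-value combinations within 16 kg:
- stove+tent+hatchet: weight 3+5+8=16, value 27+45+54=126
- tent+sleeping bag+hatchet: weight 5+3+8=16, value 45+22+54=121
- stove+sleeping bag+hatchet: weight 3+3+8=14, value 27+22+54=103
- tent+hatchet: weight 5+8=13, value 45+54=99
- stove+tent+sleeping bag: weight 3+5+3=11, value 27+45+22=94
Best: 126 pts.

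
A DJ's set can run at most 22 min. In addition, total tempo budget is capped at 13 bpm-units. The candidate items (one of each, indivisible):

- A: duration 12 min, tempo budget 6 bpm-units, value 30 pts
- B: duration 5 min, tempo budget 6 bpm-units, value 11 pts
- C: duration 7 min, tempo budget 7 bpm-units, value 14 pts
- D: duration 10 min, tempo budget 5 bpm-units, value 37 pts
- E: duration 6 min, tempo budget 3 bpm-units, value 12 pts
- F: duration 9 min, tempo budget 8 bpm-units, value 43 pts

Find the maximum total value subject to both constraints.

80 pts

Feasible sets respecting both limits:
- D+F: duration 19, tempo budget 13, value 80
- A+D: duration 22, tempo budget 11, value 67
- E+F: duration 15, tempo budget 11, value 55
Best: 80 pts.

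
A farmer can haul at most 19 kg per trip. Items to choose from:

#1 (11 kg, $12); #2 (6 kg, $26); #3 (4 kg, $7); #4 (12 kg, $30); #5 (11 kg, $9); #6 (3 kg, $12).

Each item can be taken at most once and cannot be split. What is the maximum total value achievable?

Check high-value combinations within 19 kg:
- #2+#4: weight 6+12=18, value 26+30=56
- #3+#4+#6: weight 4+12+3=19, value 7+30+12=49
- #2+#3+#6: weight 6+4+3=13, value 26+7+12=45
- #4+#6: weight 12+3=15, value 30+12=42
Best: $56.

$56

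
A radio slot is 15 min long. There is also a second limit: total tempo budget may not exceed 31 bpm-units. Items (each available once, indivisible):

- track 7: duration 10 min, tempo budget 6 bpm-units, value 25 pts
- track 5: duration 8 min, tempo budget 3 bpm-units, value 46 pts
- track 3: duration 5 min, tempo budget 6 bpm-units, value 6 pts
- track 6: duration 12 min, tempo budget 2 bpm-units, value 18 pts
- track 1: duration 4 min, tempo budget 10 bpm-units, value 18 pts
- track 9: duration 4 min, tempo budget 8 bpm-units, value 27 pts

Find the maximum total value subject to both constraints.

73 pts

Feasible sets respecting both limits:
- track 5+track 9: duration 12, tempo budget 11, value 73
- track 5+track 1: duration 12, tempo budget 13, value 64
- track 5+track 3: duration 13, tempo budget 9, value 52
- track 7+track 9: duration 14, tempo budget 14, value 52
Best: 73 pts.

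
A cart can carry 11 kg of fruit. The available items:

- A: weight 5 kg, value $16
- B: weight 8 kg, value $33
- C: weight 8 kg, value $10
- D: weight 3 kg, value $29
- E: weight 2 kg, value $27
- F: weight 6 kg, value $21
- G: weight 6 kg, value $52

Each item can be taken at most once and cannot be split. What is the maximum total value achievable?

$108

This is a 0/1 knapsack; check combinations near the capacity.
- D+E+G: weight 3+2+6=11, value 29+27+52=108
- D+G: weight 3+6=9, value 29+52=81
- E+G: weight 2+6=8, value 27+52=79
- D+E+F: weight 3+2+6=11, value 29+27+21=77
- A+D+E: weight 5+3+2=10, value 16+29+27=72
Best: $108.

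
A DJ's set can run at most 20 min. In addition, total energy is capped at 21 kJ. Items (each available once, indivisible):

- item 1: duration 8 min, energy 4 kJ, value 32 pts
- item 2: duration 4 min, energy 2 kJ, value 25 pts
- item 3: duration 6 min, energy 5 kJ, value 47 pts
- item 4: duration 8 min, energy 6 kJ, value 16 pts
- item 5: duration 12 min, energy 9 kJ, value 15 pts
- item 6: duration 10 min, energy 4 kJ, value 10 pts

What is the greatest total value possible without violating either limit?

104 pts

Feasible sets respecting both limits:
- item 1+item 2+item 3: duration 18, energy 11, value 104
- item 2+item 3+item 4: duration 18, energy 13, value 88
- item 2+item 3+item 6: duration 20, energy 11, value 82
- item 1+item 3: duration 14, energy 9, value 79
Best: 104 pts.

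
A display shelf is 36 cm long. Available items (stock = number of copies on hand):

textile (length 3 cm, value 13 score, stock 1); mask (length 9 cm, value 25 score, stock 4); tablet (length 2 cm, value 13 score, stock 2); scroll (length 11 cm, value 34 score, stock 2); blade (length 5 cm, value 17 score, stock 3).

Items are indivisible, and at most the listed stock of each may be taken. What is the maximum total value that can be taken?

128 score

Best selections within length 36 and stock limits:
- 2×tablet + 2×scroll + 2×blade: length 36, value 128
- 1×textile + 2×tablet + 1×scroll + 3×blade: length 33, value 124
- 1×textile + 2×tablet + 2×scroll + 1×blade: length 34, value 124
- 1×textile + 2×mask + 2×tablet + 2×blade: length 35, value 123
Best: 128 score.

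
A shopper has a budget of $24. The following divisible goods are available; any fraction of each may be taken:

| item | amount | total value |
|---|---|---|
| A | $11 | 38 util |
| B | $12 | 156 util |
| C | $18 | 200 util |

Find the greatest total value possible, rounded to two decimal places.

Take in order of value per unit:
- B (156/12 per unit): all 12 → value 156, running total 156.00
- C (200/18 per unit): 12 of 18 → value 12×200/18 = 133.3333, running total 289.33
Total 289.33.

289.33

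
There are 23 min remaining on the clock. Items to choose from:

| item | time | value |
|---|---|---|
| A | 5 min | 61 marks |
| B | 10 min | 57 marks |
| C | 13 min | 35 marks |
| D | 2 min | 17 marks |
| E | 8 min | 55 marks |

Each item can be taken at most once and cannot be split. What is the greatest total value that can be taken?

173 marks

Check high-value combinations within 23 min:
- A+B+E: time 5+10+8=23, value 61+57+55=173
- A+B+D: time 5+10+2=17, value 61+57+17=135
- A+D+E: time 5+2+8=15, value 61+17+55=133
- B+D+E: time 10+2+8=20, value 57+17+55=129
- A+B: time 5+10=15, value 61+57=118
Best: 173 marks.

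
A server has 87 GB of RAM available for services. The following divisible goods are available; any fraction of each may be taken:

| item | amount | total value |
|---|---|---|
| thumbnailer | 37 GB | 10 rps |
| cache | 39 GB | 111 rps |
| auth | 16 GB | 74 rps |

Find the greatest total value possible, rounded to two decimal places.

193.65

Take in order of value per unit:
- auth (74/16 per unit): all 16 → value 74, running total 74.00
- cache (111/39 per unit): all 39 → value 111, running total 185.00
- thumbnailer (10/37 per unit): 32 of 37 → value 32×10/37 = 8.6486, running total 193.65
Total 193.65.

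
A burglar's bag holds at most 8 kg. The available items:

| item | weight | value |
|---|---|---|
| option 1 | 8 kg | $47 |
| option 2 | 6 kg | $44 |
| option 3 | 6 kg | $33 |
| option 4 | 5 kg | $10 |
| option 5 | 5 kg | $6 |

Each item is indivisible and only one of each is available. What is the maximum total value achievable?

$47

Check high-value combinations within 8 kg:
- option 1: weight 8, value 47
- option 2: weight 6, value 44
- option 3: weight 6, value 33
- option 4: weight 5, value 10
- option 5: weight 5, value 6
Best: $47.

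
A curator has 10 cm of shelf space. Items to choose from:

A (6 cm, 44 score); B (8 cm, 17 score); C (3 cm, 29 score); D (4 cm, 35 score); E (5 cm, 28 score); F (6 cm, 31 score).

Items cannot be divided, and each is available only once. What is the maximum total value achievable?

79 score

Check high-value combinations within 10 cm:
- A+D: length 6+4=10, value 44+35=79
- A+C: length 6+3=9, value 44+29=73
- D+F: length 4+6=10, value 35+31=66
- C+D: length 3+4=7, value 29+35=64
Best: 79 score.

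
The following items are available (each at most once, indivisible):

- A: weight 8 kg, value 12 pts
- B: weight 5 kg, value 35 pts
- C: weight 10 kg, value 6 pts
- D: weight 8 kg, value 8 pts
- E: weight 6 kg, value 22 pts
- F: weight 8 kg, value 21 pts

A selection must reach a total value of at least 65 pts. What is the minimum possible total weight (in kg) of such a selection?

19

Subsets with value ≥ 65, sorted by total weight:
- B+E+F: weight 19, value 78
- A+B+E: weight 19, value 69
- B+D+E: weight 19, value 65
Minimum weight: 19 kg.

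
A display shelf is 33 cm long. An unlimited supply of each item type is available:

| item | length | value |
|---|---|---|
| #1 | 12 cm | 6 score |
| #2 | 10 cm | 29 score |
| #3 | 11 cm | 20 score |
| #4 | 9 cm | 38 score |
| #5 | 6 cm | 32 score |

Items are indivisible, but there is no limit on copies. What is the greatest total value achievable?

Best value-per-unit is #5 at 32/6; filling with it alone gives 5×32 = 160.
Optimal mix: 1×#4 + 4×#5 → length 33, value 166.

166 score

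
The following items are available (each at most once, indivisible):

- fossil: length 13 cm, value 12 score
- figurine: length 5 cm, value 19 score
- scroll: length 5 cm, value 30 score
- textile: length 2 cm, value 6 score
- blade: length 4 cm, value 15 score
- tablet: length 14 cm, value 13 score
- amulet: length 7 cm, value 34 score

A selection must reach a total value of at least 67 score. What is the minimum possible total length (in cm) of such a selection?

Subsets with value ≥ 67, sorted by total length:
- scroll+textile+amulet: length 14, value 70
- scroll+blade+amulet: length 16, value 79
- figurine+scroll+textile+blade: length 16, value 70
- figurine+blade+amulet: length 16, value 68
Minimum length: 14 cm.

14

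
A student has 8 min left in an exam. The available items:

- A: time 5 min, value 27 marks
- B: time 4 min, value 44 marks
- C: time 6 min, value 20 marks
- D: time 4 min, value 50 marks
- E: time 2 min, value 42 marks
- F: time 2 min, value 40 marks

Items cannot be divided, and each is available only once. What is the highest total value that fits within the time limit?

Check high-value combinations within 8 min:
- D+E+F: time 4+2+2=8, value 50+42+40=132
- B+E+F: time 4+2+2=8, value 44+42+40=126
- B+D: time 4+4=8, value 44+50=94
- D+E: time 4+2=6, value 50+42=92
Best: 132 marks.

132 marks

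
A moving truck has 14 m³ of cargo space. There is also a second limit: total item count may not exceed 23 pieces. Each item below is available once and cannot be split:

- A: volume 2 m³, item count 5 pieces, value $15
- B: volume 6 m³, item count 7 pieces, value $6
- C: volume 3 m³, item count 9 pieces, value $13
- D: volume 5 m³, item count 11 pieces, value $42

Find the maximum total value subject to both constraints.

$63

Feasible sets respecting both limits:
- A+B+D: volume 13, item count 23, value 63
- A+D: volume 7, item count 16, value 57
- C+D: volume 8, item count 20, value 55
- B+D: volume 11, item count 18, value 48
Best: $63.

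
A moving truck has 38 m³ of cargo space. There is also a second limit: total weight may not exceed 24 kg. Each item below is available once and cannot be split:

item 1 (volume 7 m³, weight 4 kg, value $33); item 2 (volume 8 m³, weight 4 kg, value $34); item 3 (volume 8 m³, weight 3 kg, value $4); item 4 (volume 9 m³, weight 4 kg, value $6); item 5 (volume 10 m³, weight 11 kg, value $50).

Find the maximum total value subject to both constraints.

$123

Feasible sets respecting both limits:
- item 1+item 2+item 4+item 5: volume 34, weight 23, value 123
- item 1+item 2+item 3+item 5: volume 33, weight 22, value 121
- item 1+item 2+item 5: volume 25, weight 19, value 117
Best: $123.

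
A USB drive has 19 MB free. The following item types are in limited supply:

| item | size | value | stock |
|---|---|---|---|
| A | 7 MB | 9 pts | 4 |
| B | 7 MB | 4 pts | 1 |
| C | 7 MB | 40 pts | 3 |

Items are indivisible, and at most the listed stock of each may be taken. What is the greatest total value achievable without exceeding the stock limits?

80 pts

Top feasible selections:
- 2×C: size 14, value 80
- 1×A + 1×C: size 14, value 49
- 1×B + 1×C: size 14, value 44
- 1×C: size 7, value 40
Best: 80 pts.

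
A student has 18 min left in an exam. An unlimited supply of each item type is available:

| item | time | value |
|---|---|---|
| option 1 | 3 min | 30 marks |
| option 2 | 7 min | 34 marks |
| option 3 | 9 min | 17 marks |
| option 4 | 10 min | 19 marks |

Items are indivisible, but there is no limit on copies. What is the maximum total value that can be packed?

Best value-per-unit is option 1 at 30/3, and filling with it alone uses time 6×3=18. No mix of the others beats 6×30 = 180.

180 marks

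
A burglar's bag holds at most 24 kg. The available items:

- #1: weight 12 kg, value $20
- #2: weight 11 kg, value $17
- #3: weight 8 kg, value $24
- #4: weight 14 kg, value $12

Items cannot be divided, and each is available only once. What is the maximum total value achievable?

$44

Check high-value combinations within 24 kg:
- #1+#3: weight 12+8=20, value 20+24=44
- #2+#3: weight 11+8=19, value 17+24=41
- #1+#2: weight 12+11=23, value 20+17=37
Best: $44.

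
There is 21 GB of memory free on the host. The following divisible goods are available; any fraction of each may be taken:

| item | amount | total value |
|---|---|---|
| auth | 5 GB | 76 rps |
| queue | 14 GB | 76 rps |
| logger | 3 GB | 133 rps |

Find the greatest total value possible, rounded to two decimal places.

Take in order of value per unit:
- logger (133/3 per unit): all 3 → value 133, running total 133.00
- auth (76/5 per unit): all 5 → value 76, running total 209.00
- queue (76/14 per unit): 13 of 14 → value 13×76/14 = 70.5714, running total 279.57
Total 279.57.

279.57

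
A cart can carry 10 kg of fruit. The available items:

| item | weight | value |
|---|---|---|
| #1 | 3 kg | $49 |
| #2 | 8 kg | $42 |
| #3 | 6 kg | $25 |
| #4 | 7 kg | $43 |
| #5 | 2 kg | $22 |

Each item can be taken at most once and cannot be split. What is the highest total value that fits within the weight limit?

Check high-value combinations within 10 kg:
- #1+#4: weight 3+7=10, value 49+43=92
- #1+#3: weight 3+6=9, value 49+25=74
- #1+#5: weight 3+2=5, value 49+22=71
- #4+#5: weight 7+2=9, value 43+22=65
Best: $92.

$92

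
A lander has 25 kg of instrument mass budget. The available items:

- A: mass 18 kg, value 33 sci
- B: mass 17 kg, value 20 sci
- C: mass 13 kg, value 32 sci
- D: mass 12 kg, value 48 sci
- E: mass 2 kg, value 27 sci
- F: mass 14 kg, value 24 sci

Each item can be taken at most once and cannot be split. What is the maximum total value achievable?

Check high-value combinations within 25 kg:
- C+D: mass 13+12=25, value 32+48=80
- D+E: mass 12+2=14, value 48+27=75
- A+E: mass 18+2=20, value 33+27=60
Best: 80 sci.

80 sci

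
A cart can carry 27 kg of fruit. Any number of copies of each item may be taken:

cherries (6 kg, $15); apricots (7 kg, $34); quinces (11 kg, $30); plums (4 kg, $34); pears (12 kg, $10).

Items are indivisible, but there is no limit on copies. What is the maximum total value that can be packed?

$204

Best value-per-unit is plums at 34/4; filling with it alone gives 6×34 = 204.
Optimal mix: 1×apricots + 5×plums → weight 27, value 204.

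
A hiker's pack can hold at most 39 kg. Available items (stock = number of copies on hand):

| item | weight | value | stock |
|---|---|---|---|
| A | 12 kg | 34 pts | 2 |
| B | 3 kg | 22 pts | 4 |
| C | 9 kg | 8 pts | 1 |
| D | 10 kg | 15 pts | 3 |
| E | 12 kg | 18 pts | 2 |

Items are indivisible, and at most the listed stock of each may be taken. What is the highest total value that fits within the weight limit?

156 pts

Top feasible selections:
- 2×A + 4×B: weight 36, value 156
- 1×A + 4×B + 1×E: weight 36, value 140
Best: 156 pts.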